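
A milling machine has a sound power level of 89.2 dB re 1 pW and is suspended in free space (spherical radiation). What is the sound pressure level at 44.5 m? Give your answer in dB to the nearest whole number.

45 dB

L_p = L_w − 10·log₁₀(4π·r²) with r = 44.5 m.
4π·r² = 2.488e+04 m², 10·log₁₀ of that is 43.959 dB.
L_p = 89.2 − 43.959 = 45.24 dB.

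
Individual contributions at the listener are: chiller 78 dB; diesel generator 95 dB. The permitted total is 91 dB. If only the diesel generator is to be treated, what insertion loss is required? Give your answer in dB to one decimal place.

Fixed contribution from the other source: Σ 10^(L/10) = 10^(78/10) = 6.310e+07 (78.00 dB).
To meet 91 dB overall, the treated diesel generator may contribute at most 10^(91/10) − 6.310e+07 = 1.196e+09, i.e. 90.78 dB.
So the diesel generator must be reduced from 95 to 90.78 dB: IL = 4.22 dB.

4.2 dB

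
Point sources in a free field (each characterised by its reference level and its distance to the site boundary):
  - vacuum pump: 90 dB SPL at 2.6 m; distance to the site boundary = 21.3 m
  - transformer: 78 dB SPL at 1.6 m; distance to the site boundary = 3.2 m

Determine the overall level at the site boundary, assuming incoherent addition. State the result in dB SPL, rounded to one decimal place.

74.9 dB SPL

Apply inverse-square spreading to bring every level to the receiver, then sum 10^(L/10).
vacuum pump: 90 − 20·log₁₀(21.3/2.6) = 90 − 18.27 = 71.73 dB SPL.
transformer: 78 − 20·log₁₀(3.2/1.6) = 78 − 6.02 = 71.98 dB SPL.
Σ 10^(L/10) = 3.067e+07 → L_total = 10·log₁₀(3.067e+07) = 74.87 dB SPL.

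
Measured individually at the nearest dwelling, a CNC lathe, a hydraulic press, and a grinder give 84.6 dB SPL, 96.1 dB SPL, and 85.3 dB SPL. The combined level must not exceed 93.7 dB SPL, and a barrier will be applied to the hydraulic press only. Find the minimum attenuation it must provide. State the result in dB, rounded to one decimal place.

The untreated sources together contribute 10^(84.6/10) + 10^(85.3/10) = 6.272e+08, i.e. 87.97 dB SPL.
The limit corresponds to 10^(93.7/10) = 2.344e+09; subtracting the fixed part leaves 1.717e+09 for the hydraulic press, i.e. 92.35 dB SPL.
Required insertion loss = 96.1 − 92.35 = 3.75 dB.

3.8 dB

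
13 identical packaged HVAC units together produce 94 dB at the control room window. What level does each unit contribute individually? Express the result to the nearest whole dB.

For N identical incoherent sources L_total = L₁ + 10·log₁₀ N, so L₁ = 94 − 10·log₁₀(13) = 94 − 11.139.

83 dB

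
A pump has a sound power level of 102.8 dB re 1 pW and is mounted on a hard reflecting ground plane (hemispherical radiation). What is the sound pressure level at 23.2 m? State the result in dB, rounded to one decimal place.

67.5 dB

Free-field hemispherical radiation: L_p = L_w − 10·log₁₀(2π·r²), r = 23.2 m.
2π·r² = 3382 m², 10·log₁₀ of that is 35.292 dB.
L_p = 102.8 − 35.292 = 67.51 dB.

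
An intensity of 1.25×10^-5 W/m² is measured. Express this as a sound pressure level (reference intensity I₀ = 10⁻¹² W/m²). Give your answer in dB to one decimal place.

71.0 dB

L = 10·log₁₀(I/I₀) = 10·log₁₀(1.25×10^-5/10⁻¹²) = 10·log₁₀(1.25×10^7).
L = 10·(0.0969 + 7) = 70.97 dB.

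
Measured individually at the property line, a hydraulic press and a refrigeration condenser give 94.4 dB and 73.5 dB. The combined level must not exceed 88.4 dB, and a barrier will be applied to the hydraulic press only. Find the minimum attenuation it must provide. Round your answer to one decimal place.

6.1 dB

Everything except the hydraulic press sums to 10^(73.5/10) = 2.239e+07 in linear terms, 73.50 dB.
The limit corresponds to 10^(88.4/10) = 6.918e+08; subtracting the fixed part leaves 6.694e+08 for the hydraulic press, i.e. 88.26 dB.
So the hydraulic press must be reduced from 94.4 to 88.26 dB: IL = 6.14 dB.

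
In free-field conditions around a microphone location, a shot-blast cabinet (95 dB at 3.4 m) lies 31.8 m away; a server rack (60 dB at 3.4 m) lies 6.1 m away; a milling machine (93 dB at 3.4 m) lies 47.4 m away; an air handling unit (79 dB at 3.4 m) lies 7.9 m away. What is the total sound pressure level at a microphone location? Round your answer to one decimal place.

Propagate each source to the receiver with L = L_ref − 20·log₁₀(r/r_ref), then add intensities.
shot-blast cabinet: 95 − 20·log₁₀(31.8/3.4) = 95 − 19.42 = 75.58 dB.
server rack: 60 − 20·log₁₀(6.1/3.4) = 60 − 5.08 = 54.92 dB.
milling machine: 93 − 20·log₁₀(47.4/3.4) = 93 − 22.89 = 70.11 dB.
air handling unit: 79 − 20·log₁₀(7.9/3.4) = 79 − 7.32 = 71.68 dB.
Σ 10^(L/10) = 6.144e+07 → L_total = 10·log₁₀(6.144e+07) = 77.88 dB.

77.9 dB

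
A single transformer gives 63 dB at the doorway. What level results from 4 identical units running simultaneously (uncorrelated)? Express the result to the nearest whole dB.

69 dB

N identical incoherent sources raise the level by 10·log₁₀ N.
L_total = 63 + 10·log₁₀(4) = 63 + 6.021 = 69.02 dB.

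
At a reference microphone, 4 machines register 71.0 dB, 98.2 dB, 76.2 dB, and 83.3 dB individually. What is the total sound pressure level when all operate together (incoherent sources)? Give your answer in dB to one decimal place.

98.4 dB

For uncorrelated sources the intensities add, so convert each level to linear form, sum, and take 10·log₁₀ of the total.
Σ 10^(L/10) = 10^(71.0/10) + 10^(98.2/10) + 10^(76.2/10) + 10^(83.3/10) = 6.875e+09.
L_total = 10·log₁₀(6.875e+09) = 98.37 dB.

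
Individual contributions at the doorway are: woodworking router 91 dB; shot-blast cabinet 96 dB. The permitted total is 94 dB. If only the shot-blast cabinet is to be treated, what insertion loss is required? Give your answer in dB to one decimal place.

5.0 dB

Fixed contribution from the other source: Σ 10^(L/10) = 10^(91/10) = 1.259e+09 (91.00 dB).
To meet 94 dB overall, the treated shot-blast cabinet may contribute at most 10^(94/10) − 1.259e+09 = 1.253e+09, i.e. 90.98 dB.
Required insertion loss = 96 − 90.98 = 5.02 dB.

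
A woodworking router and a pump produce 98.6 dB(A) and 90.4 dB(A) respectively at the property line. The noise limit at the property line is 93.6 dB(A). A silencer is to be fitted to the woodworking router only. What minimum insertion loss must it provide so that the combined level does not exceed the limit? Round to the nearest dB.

8 dB

Fixed contribution from the other source: Σ 10^(L/10) = 10^(90.4/10) = 1.096e+09 (90.40 dB(A)).
The limit corresponds to 10^(93.6/10) = 2.291e+09; subtracting the fixed part leaves 1.194e+09 for the woodworking router, i.e. 90.77 dB(A).
Required insertion loss = 98.6 − 90.77 = 7.83 dB.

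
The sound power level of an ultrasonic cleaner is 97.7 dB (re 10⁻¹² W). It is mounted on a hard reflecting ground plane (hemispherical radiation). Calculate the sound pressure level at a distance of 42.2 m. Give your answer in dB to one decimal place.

57.2 dB

The power spreads over a hemisphere of area 2π·r², so L_p = L_w − 10·log₁₀(2π·r²).
2π·r² = 1.119e+04 m², 10·log₁₀ of that is 40.488 dB.
L_p = 97.7 − 40.488 = 57.21 dB.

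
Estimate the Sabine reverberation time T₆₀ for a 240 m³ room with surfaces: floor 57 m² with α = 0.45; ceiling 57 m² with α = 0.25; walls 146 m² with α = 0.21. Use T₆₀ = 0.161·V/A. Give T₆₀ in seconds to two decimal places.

Total absorption A = 57·0.45 + 57·0.25 + 146·0.21 = 70.56 m² sabins.
T₆₀ = 0.161·V/A = 0.161·240/70.56 = 0.548 s.

0.55 s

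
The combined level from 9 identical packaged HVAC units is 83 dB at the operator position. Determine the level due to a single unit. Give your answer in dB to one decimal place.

73.5 dB

For N identical incoherent sources L_total = L₁ + 10·log₁₀ N, so L₁ = 83 − 10·log₁₀(9) = 83 − 9.542.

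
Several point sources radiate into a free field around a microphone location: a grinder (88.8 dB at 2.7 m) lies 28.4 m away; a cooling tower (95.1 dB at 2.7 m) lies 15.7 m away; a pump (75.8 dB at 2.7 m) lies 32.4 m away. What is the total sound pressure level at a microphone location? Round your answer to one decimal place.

80.1 dB

Propagate each source to the receiver with L = L_ref − 20·log₁₀(r/r_ref), then add intensities.
grinder: 88.8 − 20·log₁₀(28.4/2.7) = 88.8 − 20.44 = 68.36 dB.
cooling tower: 95.1 − 20·log₁₀(15.7/2.7) = 95.1 − 15.29 = 79.81 dB.
pump: 75.8 − 20·log₁₀(32.4/2.7) = 75.8 − 21.58 = 54.22 dB.
Σ 10^(L/10) = 1.028e+08 → L_total = 10·log₁₀(1.028e+08) = 80.12 dB.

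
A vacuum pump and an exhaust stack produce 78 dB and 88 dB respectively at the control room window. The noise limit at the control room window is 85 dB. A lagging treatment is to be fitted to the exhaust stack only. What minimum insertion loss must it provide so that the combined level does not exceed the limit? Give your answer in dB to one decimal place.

4.0 dB

The untreated sources together contribute 10^(78/10) = 6.310e+07, i.e. 78.00 dB.
To meet 85 dB overall, the treated exhaust stack may contribute at most 10^(85/10) − 6.310e+07 = 2.531e+08, i.e. 84.03 dB.
So the exhaust stack must be reduced from 88 to 84.03 dB: IL = 3.97 dB.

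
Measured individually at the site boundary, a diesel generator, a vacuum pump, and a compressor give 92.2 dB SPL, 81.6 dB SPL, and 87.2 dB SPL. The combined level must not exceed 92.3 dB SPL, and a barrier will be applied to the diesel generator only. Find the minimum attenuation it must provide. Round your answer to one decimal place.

Everything except the diesel generator sums to 10^(81.6/10) + 10^(87.2/10) = 6.694e+08 in linear terms, 88.26 dB SPL.
To meet 92.3 dB SPL overall, the treated diesel generator may contribute at most 10^(92.3/10) − 6.694e+08 = 1.029e+09, i.e. 90.12 dB SPL.
So the diesel generator must be reduced from 92.2 to 90.12 dB SPL: IL = 2.08 dB.

2.1 dB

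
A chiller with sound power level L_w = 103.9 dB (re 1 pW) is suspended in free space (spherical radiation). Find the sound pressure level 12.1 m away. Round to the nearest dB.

The power spreads over a sphere of area 4π·r², so L_p = L_w − 10·log₁₀(4π·r²).
4π·r² = 1840 m², 10·log₁₀ of that is 32.648 dB.
L_p = 103.9 − 32.648 = 71.25 dB.

71 dB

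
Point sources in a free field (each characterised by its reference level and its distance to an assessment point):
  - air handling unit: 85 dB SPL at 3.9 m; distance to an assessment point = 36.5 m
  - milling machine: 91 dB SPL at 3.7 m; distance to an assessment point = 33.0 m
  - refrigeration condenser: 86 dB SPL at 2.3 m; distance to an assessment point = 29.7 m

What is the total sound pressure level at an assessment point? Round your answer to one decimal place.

73.4 dB SPL

First find each source's level at the receiver (point-source: −20·log₁₀(r/r_ref)), then combine on an intensity basis.
air handling unit: 85 − 20·log₁₀(36.5/3.9) = 85 − 19.42 = 65.58 dB SPL.
milling machine: 91 − 20·log₁₀(33.0/3.7) = 91 − 19.01 = 71.99 dB SPL.
refrigeration condenser: 86 − 20·log₁₀(29.7/2.3) = 86 − 22.22 = 63.78 dB SPL.
Σ 10^(L/10) = 2.182e+07 → L_total = 10·log₁₀(2.182e+07) = 73.39 dB SPL.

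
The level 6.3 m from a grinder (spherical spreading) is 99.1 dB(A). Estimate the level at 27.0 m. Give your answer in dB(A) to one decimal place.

For a point source, L₂ = L₁ − 20·log₁₀(r₂/r₁).
L₂ = 99.1 − 20·log₁₀(27.0/6.3) = 99.1 − 12.640 = 86.46 dB(A).

86.5 dB(A)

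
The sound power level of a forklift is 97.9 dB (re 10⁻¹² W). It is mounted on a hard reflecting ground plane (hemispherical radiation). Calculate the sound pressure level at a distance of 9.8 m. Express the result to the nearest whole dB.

70 dB

L_p = L_w − 10·log₁₀(2π·r²) with r = 9.8 m.
2π·r² = 603.4 m², 10·log₁₀ of that is 27.806 dB.
L_p = 97.9 − 27.806 = 70.09 dB.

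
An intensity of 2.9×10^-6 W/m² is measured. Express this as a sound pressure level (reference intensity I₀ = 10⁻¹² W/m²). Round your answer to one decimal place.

64.6 dB

L = 10·log₁₀(I/I₀) = 10·log₁₀(2.9×10^-6/10⁻¹²) = 10·log₁₀(2.9×10^6).
L = 10·(0.4624 + 6) = 64.62 dB.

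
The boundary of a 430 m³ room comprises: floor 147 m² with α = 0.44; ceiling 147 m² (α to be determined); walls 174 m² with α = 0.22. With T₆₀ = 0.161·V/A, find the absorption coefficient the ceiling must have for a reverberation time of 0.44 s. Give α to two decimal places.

0.37

Required total absorption A = 0.161·430/0.44 = 157.34 m².
Absorption from the other surfaces = 147·0.44 + 174·0.22 = 102.96 m², so the ceiling must supply 54.38 m² over 147 m².
α = 54.38/147 = 0.370.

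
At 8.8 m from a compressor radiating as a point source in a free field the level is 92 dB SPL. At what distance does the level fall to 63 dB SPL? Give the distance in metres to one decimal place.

For a point source L₁ − L₂ = 20·log₁₀(r₂/r₁), so r₂ = r₁·10^((L₁−L₂)/20).
r₂ = 8.8·10^((92−63)/20) = 8.8·10^(29.0/20) = 248.02 m.

248.0 m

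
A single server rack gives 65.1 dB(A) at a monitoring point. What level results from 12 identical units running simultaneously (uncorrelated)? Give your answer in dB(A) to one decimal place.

L_total = L₁ + 10·log₁₀ N for N identical incoherent sources.
L_total = 65.1 + 10·log₁₀(12) = 65.1 + 10.792 = 75.89 dB(A).

75.9 dB(A)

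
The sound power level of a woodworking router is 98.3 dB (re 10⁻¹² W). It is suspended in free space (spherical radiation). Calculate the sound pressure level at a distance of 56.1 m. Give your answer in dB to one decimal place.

52.3 dB

L_p = L_w − 10·log₁₀(4π·r²) with r = 56.1 m.
4π·r² = 3.955e+04 m², 10·log₁₀ of that is 45.971 dB.
L_p = 98.3 − 45.971 = 52.33 dB.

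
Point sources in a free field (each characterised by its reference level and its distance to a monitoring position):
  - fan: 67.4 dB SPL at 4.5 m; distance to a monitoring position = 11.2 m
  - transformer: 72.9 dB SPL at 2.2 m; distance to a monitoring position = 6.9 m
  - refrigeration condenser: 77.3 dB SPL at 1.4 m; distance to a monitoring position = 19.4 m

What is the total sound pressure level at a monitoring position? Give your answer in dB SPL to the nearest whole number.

Apply inverse-square spreading to bring every level to the receiver, then sum 10^(L/10).
fan: 67.4 − 20·log₁₀(11.2/4.5) = 67.4 − 7.92 = 59.48 dB SPL.
transformer: 72.9 − 20·log₁₀(6.9/2.2) = 72.9 − 9.93 = 62.97 dB SPL.
refrigeration condenser: 77.3 − 20·log₁₀(19.4/1.4) = 77.3 − 22.83 = 54.47 dB SPL.
Σ 10^(L/10) = 3.149e+06 → L_total = 10·log₁₀(3.149e+06) = 64.98 dB SPL.

65 dB SPL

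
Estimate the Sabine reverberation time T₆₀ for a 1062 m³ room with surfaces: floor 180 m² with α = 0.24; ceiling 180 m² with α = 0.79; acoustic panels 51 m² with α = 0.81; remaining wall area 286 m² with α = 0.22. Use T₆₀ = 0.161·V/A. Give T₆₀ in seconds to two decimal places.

0.59 s

Summing Sᵢαᵢ: 180·0.24 + 180·0.79 + 51·0.81 + 286·0.22 = 289.63 m².
T₆₀ = 0.161 × 1062 / 289.63 = 0.590 s.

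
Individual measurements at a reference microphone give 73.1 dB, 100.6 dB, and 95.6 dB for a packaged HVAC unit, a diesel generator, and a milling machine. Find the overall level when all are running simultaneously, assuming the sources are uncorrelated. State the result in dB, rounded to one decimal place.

Incoherent sources combine by intensity addition: L_total = 10·log₁₀(Σ 10^(L_i/10)).
Σ 10^(L/10) = 10^(73.1/10) + 10^(100.6/10) + 10^(95.6/10) = 1.513e+10.
L_total = 10·log₁₀(1.513e+10) = 101.80 dB.

101.8 dB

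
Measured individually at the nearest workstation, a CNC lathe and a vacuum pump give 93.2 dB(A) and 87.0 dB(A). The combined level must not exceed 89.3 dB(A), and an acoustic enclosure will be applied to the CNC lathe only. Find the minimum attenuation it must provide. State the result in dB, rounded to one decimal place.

7.8 dB

Fixed contribution from the other source: Σ 10^(L/10) = 10^(87.0/10) = 5.012e+08 (87.00 dB(A)).
To meet 89.3 dB(A) overall, the treated CNC lathe may contribute at most 10^(89.3/10) − 5.012e+08 = 3.500e+08, i.e. 85.44 dB(A).
Required insertion loss = 93.2 − 85.44 = 7.76 dB.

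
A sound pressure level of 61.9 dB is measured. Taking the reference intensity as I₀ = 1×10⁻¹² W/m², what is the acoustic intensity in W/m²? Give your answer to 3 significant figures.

L = 10·log₁₀(I/I₀) ⇒ I = I₀·10^(L/10) = 10⁻¹² × 10^6.19.

1.55e-06 W/m²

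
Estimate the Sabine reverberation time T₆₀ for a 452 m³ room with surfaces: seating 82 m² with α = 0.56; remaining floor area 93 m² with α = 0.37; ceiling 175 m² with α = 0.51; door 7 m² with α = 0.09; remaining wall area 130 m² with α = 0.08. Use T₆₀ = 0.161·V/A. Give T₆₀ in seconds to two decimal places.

0.40 s

A = Σ Sᵢαᵢ = 82·0.56 + 93·0.37 + 175·0.51 + 7·0.09 + 130·0.08 = 180.61 m².
T₆₀ = 0.161 × 452 / 180.61 = 0.403 s.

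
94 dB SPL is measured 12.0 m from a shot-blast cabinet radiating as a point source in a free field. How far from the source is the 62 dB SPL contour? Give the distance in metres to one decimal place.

For a point source L₁ − L₂ = 20·log₁₀(r₂/r₁), so r₂ = r₁·10^((L₁−L₂)/20).
r₂ = 12.0·10^((94−62)/20) = 12.0·10^(32.0/20) = 477.73 m.

477.7 m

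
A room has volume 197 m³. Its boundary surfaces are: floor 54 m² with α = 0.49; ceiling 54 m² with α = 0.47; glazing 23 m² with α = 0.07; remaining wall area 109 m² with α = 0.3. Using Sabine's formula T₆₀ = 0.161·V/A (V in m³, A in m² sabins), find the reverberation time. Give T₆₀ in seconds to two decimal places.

A = Σ Sᵢαᵢ = 54·0.49 + 54·0.47 + 23·0.07 + 109·0.3 = 86.15 m².
T₆₀ = 0.161·V/A = 0.161·197/86.15 = 0.368 s.

0.37 s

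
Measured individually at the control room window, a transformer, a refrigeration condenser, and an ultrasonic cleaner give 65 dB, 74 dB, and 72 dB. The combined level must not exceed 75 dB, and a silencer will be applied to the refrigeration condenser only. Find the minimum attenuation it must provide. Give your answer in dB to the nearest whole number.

The untreated sources together contribute 10^(65/10) + 10^(72/10) = 1.901e+07, i.e. 72.79 dB.
To meet 75 dB overall, the treated refrigeration condenser may contribute at most 10^(75/10) − 1.901e+07 = 1.261e+07, i.e. 71.01 dB.
Required insertion loss = 74 − 71.01 = 2.99 dB.

3 dB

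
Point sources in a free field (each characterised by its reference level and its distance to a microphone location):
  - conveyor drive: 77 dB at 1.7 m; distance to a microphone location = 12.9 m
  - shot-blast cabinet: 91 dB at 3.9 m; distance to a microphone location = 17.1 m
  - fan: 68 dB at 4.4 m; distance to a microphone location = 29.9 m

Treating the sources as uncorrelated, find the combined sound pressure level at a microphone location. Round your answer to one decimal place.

First find each source's level at the receiver (point-source: −20·log₁₀(r/r_ref)), then combine on an intensity basis.
conveyor drive: 77 − 20·log₁₀(12.9/1.7) = 77 − 17.60 = 59.40 dB.
shot-blast cabinet: 91 − 20·log₁₀(17.1/3.9) = 91 − 12.84 = 78.16 dB.
fan: 68 − 20·log₁₀(29.9/4.4) = 68 − 16.64 = 51.36 dB.
Σ 10^(L/10) = 6.649e+07 → L_total = 10·log₁₀(6.649e+07) = 78.23 dB.

78.2 dB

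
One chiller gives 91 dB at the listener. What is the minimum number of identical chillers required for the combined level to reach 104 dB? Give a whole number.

Need L₁ + 10·log₁₀ N ≥ 104, i.e. log₁₀ N ≥ 1.30.
N ≥ 10^(13.0/10) = 19.953, so N = 20.

20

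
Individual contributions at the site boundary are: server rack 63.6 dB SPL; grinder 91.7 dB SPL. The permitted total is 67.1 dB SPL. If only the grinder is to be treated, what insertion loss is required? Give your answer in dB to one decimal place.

27.2 dB

Everything except the grinder sums to 10^(63.6/10) = 2.291e+06 in linear terms, 63.60 dB SPL.
To meet 67.1 dB SPL overall, the treated grinder may contribute at most 10^(67.1/10) − 2.291e+06 = 2.838e+06, i.e. 64.53 dB SPL.
So the grinder must be reduced from 91.7 to 64.53 dB SPL: IL = 27.17 dB.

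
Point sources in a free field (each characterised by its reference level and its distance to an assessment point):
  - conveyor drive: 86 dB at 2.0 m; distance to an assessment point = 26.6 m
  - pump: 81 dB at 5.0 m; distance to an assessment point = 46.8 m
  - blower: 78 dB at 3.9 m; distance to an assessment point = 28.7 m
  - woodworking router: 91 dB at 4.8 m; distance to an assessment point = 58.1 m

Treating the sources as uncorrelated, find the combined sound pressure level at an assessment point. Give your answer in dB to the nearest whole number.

71 dB

Apply inverse-square spreading to bring every level to the receiver, then sum 10^(L/10).
conveyor drive: 86 − 20·log₁₀(26.6/2.0) = 86 − 22.48 = 63.52 dB.
pump: 81 − 20·log₁₀(46.8/5.0) = 81 − 19.43 = 61.57 dB.
blower: 78 − 20·log₁₀(28.7/3.9) = 78 − 17.34 = 60.66 dB.
woodworking router: 91 − 20·log₁₀(58.1/4.8) = 91 − 21.66 = 69.34 dB.
Σ 10^(L/10) = 1.345e+07 → L_total = 10·log₁₀(1.345e+07) = 71.29 dB.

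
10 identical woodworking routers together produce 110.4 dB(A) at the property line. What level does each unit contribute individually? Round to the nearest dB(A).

100 dB(A)

For N identical incoherent sources L_total = L₁ + 10·log₁₀ N, so L₁ = 110.4 − 10·log₁₀(10) = 110.4 − 10.000.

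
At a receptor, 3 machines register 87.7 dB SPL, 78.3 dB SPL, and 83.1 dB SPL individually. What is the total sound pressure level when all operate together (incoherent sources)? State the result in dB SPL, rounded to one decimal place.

Incoherent sources combine by intensity addition: L_total = 10·log₁₀(Σ 10^(L_i/10)).
Σ 10^(L/10) = 10^(87.7/10) + 10^(78.3/10) + 10^(83.1/10) = 8.606e+08.
L_total = 10·log₁₀(8.606e+08) = 89.35 dB SPL.

89.3 dB SPL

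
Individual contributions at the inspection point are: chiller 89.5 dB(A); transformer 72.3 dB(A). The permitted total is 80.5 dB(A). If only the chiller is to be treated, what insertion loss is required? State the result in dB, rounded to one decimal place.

The untreated sources together contribute 10^(72.3/10) = 1.698e+07, i.e. 72.30 dB(A).
To meet 80.5 dB(A) overall, the treated chiller may contribute at most 10^(80.5/10) − 1.698e+07 = 9.522e+07, i.e. 79.79 dB(A).
So the chiller must be reduced from 89.5 to 79.79 dB(A): IL = 9.71 dB.

9.7 dB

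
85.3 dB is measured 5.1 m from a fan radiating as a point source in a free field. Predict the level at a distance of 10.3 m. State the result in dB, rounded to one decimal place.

Spherical spreading from a point source gives a 20·log₁₀(r₂/r₁) drop.
L₂ = 85.3 − 20·log₁₀(10.3/5.1) = 85.3 − 6.105 = 79.19 dB.

79.2 dB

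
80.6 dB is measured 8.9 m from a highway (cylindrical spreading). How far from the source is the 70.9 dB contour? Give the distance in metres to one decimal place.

For a line source L₁ − L₂ = 10·log₁₀(r₂/r₁), so r₂ = r₁·10^((L₁−L₂)/10).
r₂ = 8.9·10^((80.6−70.9)/10) = 8.9·10^(9.7/10) = 83.06 m.

83.1 m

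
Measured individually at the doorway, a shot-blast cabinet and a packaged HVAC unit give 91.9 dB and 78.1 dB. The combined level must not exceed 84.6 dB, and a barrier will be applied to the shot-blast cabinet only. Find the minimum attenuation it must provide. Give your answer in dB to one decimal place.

The untreated sources together contribute 10^(78.1/10) = 6.457e+07, i.e. 78.10 dB.
The limit corresponds to 10^(84.6/10) = 2.884e+08; subtracting the fixed part leaves 2.238e+08 for the shot-blast cabinet, i.e. 83.50 dB.
Required insertion loss = 91.9 − 83.50 = 8.40 dB.

8.4 dB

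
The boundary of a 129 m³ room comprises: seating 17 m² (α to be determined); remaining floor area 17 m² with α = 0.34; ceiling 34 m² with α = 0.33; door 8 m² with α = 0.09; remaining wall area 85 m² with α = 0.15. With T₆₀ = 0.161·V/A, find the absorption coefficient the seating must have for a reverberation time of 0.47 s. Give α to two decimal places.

Required total absorption A = 0.161·129/0.47 = 44.19 m².
Absorption from the other surfaces = 17·0.34 + 34·0.33 + 8·0.09 + 85·0.15 = 30.47 m², so the seating must supply 13.72 m² over 17 m².
α = 13.72/17 = 0.807.

0.81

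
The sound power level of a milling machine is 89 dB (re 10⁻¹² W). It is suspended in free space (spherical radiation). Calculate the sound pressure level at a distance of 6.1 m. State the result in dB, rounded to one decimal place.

The power spreads over a sphere of area 4π·r², so L_p = L_w − 10·log₁₀(4π·r²).
4π·r² = 467.6 m², 10·log₁₀ of that is 26.699 dB.
L_p = 89 − 26.699 = 62.30 dB.

62.3 dB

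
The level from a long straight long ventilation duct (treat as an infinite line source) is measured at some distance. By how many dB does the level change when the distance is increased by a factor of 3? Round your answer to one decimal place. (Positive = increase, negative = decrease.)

-4.8 dB

With cylindrical spreading the level changes by −10·log₁₀(r₂/r₁).
ΔL = −10·log₁₀(3) = -4.77 dB.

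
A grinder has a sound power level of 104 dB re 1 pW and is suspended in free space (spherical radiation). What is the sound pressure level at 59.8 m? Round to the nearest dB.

Free-field spherical radiation: L_p = L_w − 10·log₁₀(4π·r²), r = 59.8 m.
4π·r² = 4.494e+04 m², 10·log₁₀ of that is 46.526 dB.
L_p = 104 − 46.526 = 57.47 dB.

57 dB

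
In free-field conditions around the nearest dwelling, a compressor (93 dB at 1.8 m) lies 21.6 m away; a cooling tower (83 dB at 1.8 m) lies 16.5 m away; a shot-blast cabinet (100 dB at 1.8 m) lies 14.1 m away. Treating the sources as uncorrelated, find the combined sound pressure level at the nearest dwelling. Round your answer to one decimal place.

First find each source's level at the receiver (point-source: −20·log₁₀(r/r_ref)), then combine on an intensity basis.
compressor: 93 − 20·log₁₀(21.6/1.8) = 93 − 21.58 = 71.42 dB.
cooling tower: 83 − 20·log₁₀(16.5/1.8) = 83 − 19.24 = 63.76 dB.
shot-blast cabinet: 100 − 20·log₁₀(14.1/1.8) = 100 − 17.88 = 82.12 dB.
Σ 10^(L/10) = 1.792e+08 → L_total = 10·log₁₀(1.792e+08) = 82.53 dB.

82.5 dB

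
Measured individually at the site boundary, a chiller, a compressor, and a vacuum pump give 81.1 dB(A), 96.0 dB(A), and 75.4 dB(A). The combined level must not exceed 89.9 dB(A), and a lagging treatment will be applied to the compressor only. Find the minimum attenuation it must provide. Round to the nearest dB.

Fixed contribution from the other sources: Σ 10^(L/10) = 10^(81.1/10) + 10^(75.4/10) = 1.635e+08 (82.14 dB(A)).
To meet 89.9 dB(A) overall, the treated compressor may contribute at most 10^(89.9/10) − 1.635e+08 = 8.137e+08, i.e. 89.10 dB(A).
Required insertion loss = 96.0 − 89.10 = 6.90 dB.

7 dB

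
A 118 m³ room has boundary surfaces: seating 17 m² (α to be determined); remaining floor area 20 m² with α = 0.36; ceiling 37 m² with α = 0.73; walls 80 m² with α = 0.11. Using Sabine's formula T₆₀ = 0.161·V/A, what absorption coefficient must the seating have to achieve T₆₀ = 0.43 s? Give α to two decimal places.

A = 0.161·V/T₆₀ = 0.161·118/0.43 = 44.18 m² sabins.
Absorption from the other surfaces = 20·0.36 + 37·0.73 + 80·0.11 = 43.01 m², so the seating must supply 1.17 m² over 17 m².
α = 1.17/17 = 0.069.

0.07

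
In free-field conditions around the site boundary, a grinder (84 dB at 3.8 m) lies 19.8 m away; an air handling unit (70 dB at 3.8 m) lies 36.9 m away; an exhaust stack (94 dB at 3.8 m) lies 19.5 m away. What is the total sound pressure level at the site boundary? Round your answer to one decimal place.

Propagate each source to the receiver with L = L_ref − 20·log₁₀(r/r_ref), then add intensities.
grinder: 84 − 20·log₁₀(19.8/3.8) = 84 − 14.34 = 69.66 dB.
air handling unit: 70 − 20·log₁₀(36.9/3.8) = 70 − 19.74 = 50.26 dB.
exhaust stack: 94 − 20·log₁₀(19.5/3.8) = 94 − 14.21 = 79.79 dB.
Σ 10^(L/10) = 1.047e+08 → L_total = 10·log₁₀(1.047e+08) = 80.20 dB.

80.2 dB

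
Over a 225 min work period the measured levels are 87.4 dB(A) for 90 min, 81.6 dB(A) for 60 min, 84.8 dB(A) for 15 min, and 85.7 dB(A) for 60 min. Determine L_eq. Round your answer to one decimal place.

L_eq = 10·log₁₀[(1/T)·Σ tᵢ·10^(Lᵢ/10)] with T = 225 min.
Σ tᵢ·10^(Lᵢ/10) = 90·10^(87.4/10) + 60·10^(81.6/10) + 15·10^(84.8/10) + 60·10^(85.7/10) = 8.495e+10.
L_eq = 10·log₁₀(8.495e+10/225) = 85.77 dB(A).

85.8 dB(A)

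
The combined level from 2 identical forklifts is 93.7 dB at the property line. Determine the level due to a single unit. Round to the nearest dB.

2 equal contributions raise the level by 10·log₁₀ 2 = 3.010 dB, so each unit alone gives 93.7 − 3.010.

91 dB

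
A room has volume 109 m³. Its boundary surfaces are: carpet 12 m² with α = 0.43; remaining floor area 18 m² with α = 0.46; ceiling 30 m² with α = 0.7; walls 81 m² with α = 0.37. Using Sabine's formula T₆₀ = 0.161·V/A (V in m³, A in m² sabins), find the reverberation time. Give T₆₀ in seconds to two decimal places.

Total absorption A = 12·0.43 + 18·0.46 + 30·0.7 + 81·0.37 = 64.41 m² sabins.
T₆₀ = 0.161·V/A = 0.161·109/64.41 = 0.272 s.

0.27 s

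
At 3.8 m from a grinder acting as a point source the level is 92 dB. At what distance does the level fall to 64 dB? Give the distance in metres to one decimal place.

Point-source spreading drops the level by 20·log₁₀(r₂/r₁); inverting, r₂/r₁ = 10^(ΔL/20).
r₂ = 3.8·10^((92−64)/20) = 3.8·10^(28.0/20) = 95.45 m.

95.5 m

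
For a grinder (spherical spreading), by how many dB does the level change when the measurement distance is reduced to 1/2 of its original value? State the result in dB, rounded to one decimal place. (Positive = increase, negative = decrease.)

Point-source spreading: ΔL = −20·log₁₀(r₂/r₁).
ΔL = −20·log₁₀(0.5) = +6.02 dB.

+6.0 dB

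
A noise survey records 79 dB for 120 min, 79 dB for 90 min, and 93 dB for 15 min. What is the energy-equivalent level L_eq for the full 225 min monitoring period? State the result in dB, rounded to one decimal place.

83.2 dB

L_eq = 10·log₁₀[(1/T)·Σ tᵢ·10^(Lᵢ/10)] with T = 225 min.
Σ tᵢ·10^(Lᵢ/10) = 120·10^(79/10) + 90·10^(79/10) + 15·10^(93/10) = 4.661e+10.
L_eq = 10·log₁₀(4.661e+10/225) = 83.16 dB.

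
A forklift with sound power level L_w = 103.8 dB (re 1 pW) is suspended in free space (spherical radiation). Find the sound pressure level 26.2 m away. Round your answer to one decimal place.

L_p = L_w − 10·log₁₀(4π·r²) with r = 26.2 m.
4π·r² = 8626 m², 10·log₁₀ of that is 39.358 dB.
L_p = 103.8 − 39.358 = 64.44 dB.

64.4 dB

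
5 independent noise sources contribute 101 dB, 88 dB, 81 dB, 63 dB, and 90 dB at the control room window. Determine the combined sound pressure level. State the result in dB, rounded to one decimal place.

For uncorrelated sources the intensities add, so convert each level to linear form, sum, and take 10·log₁₀ of the total.
Σ 10^(L/10) = 10^(101/10) + 10^(88/10) + 10^(81/10) + 10^(63/10) + 10^(90/10) = 1.435e+10.
L_total = 10·log₁₀(1.435e+10) = 101.57 dB.

101.6 dB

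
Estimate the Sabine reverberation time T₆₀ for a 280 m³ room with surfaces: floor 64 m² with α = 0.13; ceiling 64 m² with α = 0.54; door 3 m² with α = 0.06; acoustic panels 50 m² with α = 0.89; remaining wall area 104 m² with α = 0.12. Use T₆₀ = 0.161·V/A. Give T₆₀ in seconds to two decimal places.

0.45 s

Total absorption A = 64·0.13 + 64·0.54 + 3·0.06 + 50·0.89 + 104·0.12 = 100.04 m² sabins.
T₆₀ = 0.161 × 280 / 100.04 = 0.451 s.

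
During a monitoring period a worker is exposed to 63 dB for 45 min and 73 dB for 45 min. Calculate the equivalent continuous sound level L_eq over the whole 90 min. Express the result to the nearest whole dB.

Weight each interval's intensity by its duration and average over T = 90 min:
Σ tᵢ·10^(Lᵢ/10) = 45·10^(63/10) + 45·10^(73/10) = 9.877e+08.
L_eq = 10·log₁₀(9.877e+08/90) = 70.40 dB.

70 dB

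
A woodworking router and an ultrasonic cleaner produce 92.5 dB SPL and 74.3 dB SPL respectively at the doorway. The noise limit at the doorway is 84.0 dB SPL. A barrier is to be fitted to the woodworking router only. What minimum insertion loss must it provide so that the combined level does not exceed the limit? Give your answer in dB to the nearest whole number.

Everything except the woodworking router sums to 10^(74.3/10) = 2.692e+07 in linear terms, 74.30 dB SPL.
To meet 84.0 dB SPL overall, the treated woodworking router may contribute at most 10^(84.0/10) − 2.692e+07 = 2.243e+08, i.e. 83.51 dB SPL.
So the woodworking router must be reduced from 92.5 to 83.51 dB SPL: IL = 8.99 dB.

9 dB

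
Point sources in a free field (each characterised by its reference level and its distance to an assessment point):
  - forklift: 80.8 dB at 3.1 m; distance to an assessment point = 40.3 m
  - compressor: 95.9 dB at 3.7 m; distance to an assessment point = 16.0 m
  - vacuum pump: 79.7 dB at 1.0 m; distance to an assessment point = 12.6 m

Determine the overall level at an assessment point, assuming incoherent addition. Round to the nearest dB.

First find each source's level at the receiver (point-source: −20·log₁₀(r/r_ref)), then combine on an intensity basis.
forklift: 80.8 − 20·log₁₀(40.3/3.1) = 80.8 − 22.28 = 58.52 dB.
compressor: 95.9 − 20·log₁₀(16.0/3.7) = 95.9 − 12.72 = 83.18 dB.
vacuum pump: 79.7 − 20·log₁₀(12.6/1.0) = 79.7 − 22.01 = 57.69 dB.
Σ 10^(L/10) = 2.093e+08 → L_total = 10·log₁₀(2.093e+08) = 83.21 dB.

83 dB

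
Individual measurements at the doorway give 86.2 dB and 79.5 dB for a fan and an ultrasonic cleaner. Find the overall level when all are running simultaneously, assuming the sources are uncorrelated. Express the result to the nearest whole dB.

For uncorrelated sources the intensities add, so convert each level to linear form, sum, and take 10·log₁₀ of the total.
Σ 10^(L/10) = 10^(86.2/10) + 10^(79.5/10) = 5.060e+08.
L_total = 10·log₁₀(5.060e+08) = 87.04 dB.

87 dB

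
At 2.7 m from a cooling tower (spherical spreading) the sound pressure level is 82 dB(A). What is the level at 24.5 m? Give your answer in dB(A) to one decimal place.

Point-source attenuation: ΔL = 20·log₁₀(r₂/r₁) = 20·log₁₀(24.5/2.7) = 19.156 dB.
L₂ = 82 − 20·log₁₀(24.5/2.7) = 82 − 19.156 = 62.84 dB(A).

62.8 dB(A)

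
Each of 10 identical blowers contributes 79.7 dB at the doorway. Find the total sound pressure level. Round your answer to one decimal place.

L_total = L₁ + 10·log₁₀ N for N identical incoherent sources.
L_total = 79.7 + 10·log₁₀(10) = 79.7 + 10.000 = 89.70 dB.

89.7 dB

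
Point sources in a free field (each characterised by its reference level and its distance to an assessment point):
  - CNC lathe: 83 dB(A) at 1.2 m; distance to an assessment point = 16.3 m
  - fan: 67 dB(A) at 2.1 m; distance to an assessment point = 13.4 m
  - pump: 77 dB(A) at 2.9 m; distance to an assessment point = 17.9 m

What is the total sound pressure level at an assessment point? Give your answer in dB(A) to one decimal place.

64.0 dB(A)

Propagate each source to the receiver with L = L_ref − 20·log₁₀(r/r_ref), then add intensities.
CNC lathe: 83 − 20·log₁₀(16.3/1.2) = 83 − 22.66 = 60.34 dB(A).
fan: 67 − 20·log₁₀(13.4/2.1) = 67 − 16.10 = 50.90 dB(A).
pump: 77 − 20·log₁₀(17.9/2.9) = 77 − 15.81 = 61.19 dB(A).
Σ 10^(L/10) = 2.520e+06 → L_total = 10·log₁₀(2.520e+06) = 64.01 dB(A).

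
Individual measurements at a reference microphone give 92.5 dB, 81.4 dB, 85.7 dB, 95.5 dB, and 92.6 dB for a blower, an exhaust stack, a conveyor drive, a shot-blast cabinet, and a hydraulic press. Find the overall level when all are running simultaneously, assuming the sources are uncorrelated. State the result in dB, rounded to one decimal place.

Incoherent sources combine by intensity addition: L_total = 10·log₁₀(Σ 10^(L_i/10)).
Σ 10^(L/10) = 10^(92.5/10) + 10^(81.4/10) + 10^(85.7/10) + 10^(95.5/10) + 10^(92.6/10) = 7.656e+09.
L_total = 10·log₁₀(7.656e+09) = 98.84 dB.

98.8 dB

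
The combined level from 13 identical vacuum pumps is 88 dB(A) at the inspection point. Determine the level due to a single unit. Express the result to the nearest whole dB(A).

77 dB(A)

13 equal contributions raise the level by 10·log₁₀ 13 = 11.139 dB, so each unit alone gives 88 − 11.139.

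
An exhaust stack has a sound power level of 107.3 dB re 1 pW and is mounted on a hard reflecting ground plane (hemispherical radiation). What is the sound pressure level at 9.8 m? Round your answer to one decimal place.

79.5 dB

Free-field hemispherical radiation: L_p = L_w − 10·log₁₀(2π·r²), r = 9.8 m.
2π·r² = 603.4 m², 10·log₁₀ of that is 27.806 dB.
L_p = 107.3 − 27.806 = 79.49 dB.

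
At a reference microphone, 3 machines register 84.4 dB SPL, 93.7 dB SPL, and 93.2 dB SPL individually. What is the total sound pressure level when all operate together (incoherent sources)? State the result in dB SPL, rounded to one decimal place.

For uncorrelated sources the intensities add, so convert each level to linear form, sum, and take 10·log₁₀ of the total.
Σ 10^(L/10) = 10^(84.4/10) + 10^(93.7/10) + 10^(93.2/10) = 4.709e+09.
L_total = 10·log₁₀(4.709e+09) = 96.73 dB SPL.

96.7 dB SPL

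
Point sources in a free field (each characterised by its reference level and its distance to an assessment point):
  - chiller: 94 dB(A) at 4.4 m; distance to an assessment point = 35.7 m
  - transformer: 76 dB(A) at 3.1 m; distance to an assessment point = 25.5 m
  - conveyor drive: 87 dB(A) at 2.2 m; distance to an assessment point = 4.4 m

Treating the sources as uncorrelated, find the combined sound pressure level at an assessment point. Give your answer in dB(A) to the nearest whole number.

First find each source's level at the receiver (point-source: −20·log₁₀(r/r_ref)), then combine on an intensity basis.
chiller: 94 − 20·log₁₀(35.7/4.4) = 94 − 18.18 = 75.82 dB(A).
transformer: 76 − 20·log₁₀(25.5/3.1) = 76 − 18.30 = 57.70 dB(A).
conveyor drive: 87 − 20·log₁₀(4.4/2.2) = 87 − 6.02 = 80.98 dB(A).
Σ 10^(L/10) = 1.640e+08 → L_total = 10·log₁₀(1.640e+08) = 82.15 dB(A).

82 dB(A)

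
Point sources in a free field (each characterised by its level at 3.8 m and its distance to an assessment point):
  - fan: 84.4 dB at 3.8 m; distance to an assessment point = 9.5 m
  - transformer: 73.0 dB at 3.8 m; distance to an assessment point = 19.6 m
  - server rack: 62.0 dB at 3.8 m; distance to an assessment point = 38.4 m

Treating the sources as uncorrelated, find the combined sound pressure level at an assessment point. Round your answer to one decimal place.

76.5 dB

Propagate each source to the receiver with L = L_ref − 20·log₁₀(r/r_ref), then add intensities.
fan: 84.4 − 20·log₁₀(9.5/3.8) = 84.4 − 7.96 = 76.44 dB.
transformer: 73.0 − 20·log₁₀(19.6/3.8) = 73.0 − 14.25 = 58.75 dB.
server rack: 62.0 − 20·log₁₀(38.4/3.8) = 62.0 − 20.09 = 41.91 dB.
Σ 10^(L/10) = 4.483e+07 → L_total = 10·log₁₀(4.483e+07) = 76.52 dB.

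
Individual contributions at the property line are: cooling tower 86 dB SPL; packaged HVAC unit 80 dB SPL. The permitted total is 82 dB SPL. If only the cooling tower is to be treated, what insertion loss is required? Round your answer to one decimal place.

8.3 dB

Fixed contribution from the other source: Σ 10^(L/10) = 10^(80/10) = 1.000e+08 (80.00 dB SPL).
To meet 82 dB SPL overall, the treated cooling tower may contribute at most 10^(82/10) − 1.000e+08 = 5.849e+07, i.e. 77.67 dB SPL.
Required insertion loss = 86 − 77.67 = 8.33 dB.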